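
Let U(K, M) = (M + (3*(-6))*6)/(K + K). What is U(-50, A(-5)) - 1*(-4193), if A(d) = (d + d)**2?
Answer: 104827/25 ≈ 4193.1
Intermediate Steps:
A(d) = 4*d**2 (A(d) = (2*d)**2 = 4*d**2)
U(K, M) = (-108 + M)/(2*K) (U(K, M) = (M - 18*6)/((2*K)) = (M - 108)*(1/(2*K)) = (-108 + M)*(1/(2*K)) = (-108 + M)/(2*K))
U(-50, A(-5)) - 1*(-4193) = (1/2)*(-108 + 4*(-5)**2)/(-50) - 1*(-4193) = (1/2)*(-1/50)*(-108 + 4*25) + 4193 = (1/2)*(-1/50)*(-108 + 100) + 4193 = (1/2)*(-1/50)*(-8) + 4193 = 2/25 + 4193 = 104827/25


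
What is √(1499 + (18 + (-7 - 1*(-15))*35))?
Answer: √1797 ≈ 42.391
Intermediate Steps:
√(1499 + (18 + (-7 - 1*(-15))*35)) = √(1499 + (18 + (-7 + 15)*35)) = √(1499 + (18 + 8*35)) = √(1499 + (18 + 280)) = √(1499 + 298) = √1797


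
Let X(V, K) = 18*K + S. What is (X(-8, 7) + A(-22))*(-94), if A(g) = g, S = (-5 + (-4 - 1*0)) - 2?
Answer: -8742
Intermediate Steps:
S = -11 (S = (-5 + (-4 + 0)) - 2 = (-5 - 4) - 2 = -9 - 2 = -11)
X(V, K) = -11 + 18*K (X(V, K) = 18*K - 11 = -11 + 18*K)
(X(-8, 7) + A(-22))*(-94) = ((-11 + 18*7) - 22)*(-94) = ((-11 + 126) - 22)*(-94) = (115 - 22)*(-94) = 93*(-94) = -8742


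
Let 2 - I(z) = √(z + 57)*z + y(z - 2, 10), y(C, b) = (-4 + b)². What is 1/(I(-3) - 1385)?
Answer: -473/671025 - √6/223675 ≈ -0.00071584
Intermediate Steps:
I(z) = -34 - z*√(57 + z) (I(z) = 2 - (√(z + 57)*z + (-4 + 10)²) = 2 - (√(57 + z)*z + 6²) = 2 - (z*√(57 + z) + 36) = 2 - (36 + z*√(57 + z)) = 2 + (-36 - z*√(57 + z)) = -34 - z*√(57 + z))
1/(I(-3) - 1385) = 1/((-34 - 1*(-3)*√(57 - 3)) - 1385) = 1/((-34 - 1*(-3)*√54) - 1385) = 1/((-34 - 1*(-3)*3*√6) - 1385) = 1/((-34 + 9*√6) - 1385) = 1/(-1419 + 9*√6)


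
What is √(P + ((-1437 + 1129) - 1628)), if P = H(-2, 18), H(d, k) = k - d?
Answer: 2*I*√479 ≈ 43.772*I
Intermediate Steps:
P = 20 (P = 18 - 1*(-2) = 18 + 2 = 20)
√(P + ((-1437 + 1129) - 1628)) = √(20 + ((-1437 + 1129) - 1628)) = √(20 + (-308 - 1628)) = √(20 - 1936) = √(-1916) = 2*I*√479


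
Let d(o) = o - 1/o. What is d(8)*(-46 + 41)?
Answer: -315/8 ≈ -39.375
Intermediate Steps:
d(8)*(-46 + 41) = (8 - 1/8)*(-46 + 41) = (8 - 1*1/8)*(-5) = (8 - 1/8)*(-5) = (63/8)*(-5) = -315/8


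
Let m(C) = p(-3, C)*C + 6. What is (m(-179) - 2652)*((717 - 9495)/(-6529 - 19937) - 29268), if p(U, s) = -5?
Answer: 20550322585/401 ≈ 5.1248e+7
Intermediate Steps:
m(C) = 6 - 5*C (m(C) = -5*C + 6 = 6 - 5*C)
(m(-179) - 2652)*((717 - 9495)/(-6529 - 19937) - 29268) = ((6 - 5*(-179)) - 2652)*((717 - 9495)/(-6529 - 19937) - 29268) = ((6 + 895) - 2652)*(-8778/(-26466) - 29268) = (901 - 2652)*(-8778*(-1/26466) - 29268) = -1751*(133/401 - 29268) = -1751*(-11736335/401) = 20550322585/401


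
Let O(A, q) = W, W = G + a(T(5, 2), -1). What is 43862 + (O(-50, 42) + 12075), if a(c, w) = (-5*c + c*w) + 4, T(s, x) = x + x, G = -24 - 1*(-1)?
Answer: 55894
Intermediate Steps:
G = -23 (G = -24 + 1 = -23)
T(s, x) = 2*x
a(c, w) = 4 - 5*c + c*w
W = -43 (W = -23 + (4 - 10*2 + (2*2)*(-1)) = -23 + (4 - 5*4 + 4*(-1)) = -23 + (4 - 20 - 4) = -23 - 20 = -43)
O(A, q) = -43
43862 + (O(-50, 42) + 12075) = 43862 + (-43 + 12075) = 43862 + 12032 = 55894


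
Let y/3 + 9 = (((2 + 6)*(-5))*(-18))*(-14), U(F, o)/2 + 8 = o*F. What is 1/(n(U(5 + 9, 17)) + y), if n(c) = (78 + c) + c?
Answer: -1/29269 ≈ -3.4166e-5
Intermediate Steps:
U(F, o) = -16 + 2*F*o (U(F, o) = -16 + 2*(o*F) = -16 + 2*(F*o) = -16 + 2*F*o)
n(c) = 78 + 2*c
y = -30267 (y = -27 + 3*((((2 + 6)*(-5))*(-18))*(-14)) = -27 + 3*(((8*(-5))*(-18))*(-14)) = -27 + 3*(-40*(-18)*(-14)) = -27 + 3*(720*(-14)) = -27 + 3*(-10080) = -27 - 30240 = -30267)
1/(n(U(5 + 9, 17)) + y) = 1/((78 + 2*(-16 + 2*(5 + 9)*17)) - 30267) = 1/((78 + 2*(-16 + 2*14*17)) - 30267) = 1/((78 + 2*(-16 + 476)) - 30267) = 1/((78 + 2*460) - 30267) = 1/((78 + 920) - 30267) = 1/(998 - 30267) = 1/(-29269) = -1/29269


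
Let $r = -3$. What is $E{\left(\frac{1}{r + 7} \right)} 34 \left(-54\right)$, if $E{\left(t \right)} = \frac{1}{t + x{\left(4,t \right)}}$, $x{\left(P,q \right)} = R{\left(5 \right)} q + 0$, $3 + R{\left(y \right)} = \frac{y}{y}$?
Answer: $7344$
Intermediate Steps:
$R{\left(y \right)} = -2$ ($R{\left(y \right)} = -3 + \frac{y}{y} = -3 + 1 = -2$)
$x{\left(P,q \right)} = - 2 q$ ($x{\left(P,q \right)} = - 2 q + 0 = - 2 q$)
$E{\left(t \right)} = - \frac{1}{t}$ ($E{\left(t \right)} = \frac{1}{t - 2 t} = \frac{1}{\left(-1\right) t} = - \frac{1}{t}$)
$E{\left(\frac{1}{r + 7} \right)} 34 \left(-54\right) = - \frac{1}{\frac{1}{-3 + 7}} \cdot 34 \left(-54\right) = - \frac{1}{\frac{1}{4}} \cdot 34 \left(-54\right) = \left(-1\right) 4 \cdot 34 \left(-54\right) = \left(-4\right) 34 \left(-54\right) = \left(-136\right) \left(-54\right) = 7344$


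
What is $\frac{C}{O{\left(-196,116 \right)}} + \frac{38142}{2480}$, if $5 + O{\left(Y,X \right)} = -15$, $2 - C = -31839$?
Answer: $- \frac{1955071}{1240} \approx -1576.7$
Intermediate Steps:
$C = 31841$ ($C = 2 - -31839 = 2 + 31839 = 31841$)
$O{\left(Y,X \right)} = -20$ ($O{\left(Y,X \right)} = -5 - 15 = -20$)
$\frac{C}{O{\left(-196,116 \right)}} + \frac{38142}{2480} = \frac{31841}{-20} + \frac{38142}{2480} = 31841 \left(- \frac{1}{20}\right) + 38142 \cdot \frac{1}{2480} = - \frac{31841}{20} + \frac{19071}{1240} = - \frac{1955071}{1240}$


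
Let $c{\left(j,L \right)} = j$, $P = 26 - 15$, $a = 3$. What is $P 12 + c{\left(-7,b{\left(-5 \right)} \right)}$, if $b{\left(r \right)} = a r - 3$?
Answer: $125$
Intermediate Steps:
$b{\left(r \right)} = -3 + 3 r$ ($b{\left(r \right)} = 3 r - 3 = -3 + 3 r$)
$P = 11$
$P 12 + c{\left(-7,b{\left(-5 \right)} \right)} = 11 \cdot 12 - 7 = 132 - 7 = 125$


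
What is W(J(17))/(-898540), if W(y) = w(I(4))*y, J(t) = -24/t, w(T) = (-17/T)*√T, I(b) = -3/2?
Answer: 2*I*√6/224635 ≈ 2.1809e-5*I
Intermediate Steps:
I(b) = -3/2 (I(b) = -3*½ = -3/2)
w(T) = -17/√T
W(y) = 17*I*y*√6/3 (W(y) = (-(-17)*I*√6/3)*y = (17*I*√6/3)*y = 17*I*y*√6/3)
W(J(17))/(-898540) = (17*I*(-24/17)*√6/3)/(-898540) = (17*I*(-24*1/17)*√6/3)*(-1/898540) = ((17/3)*I*(-24/17)*√6)*(-1/898540) = -8*I*√6*(-1/898540) = 2*I*√6/224635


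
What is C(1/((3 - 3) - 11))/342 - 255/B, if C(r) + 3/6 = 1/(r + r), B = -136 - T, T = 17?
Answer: 94/57 ≈ 1.6491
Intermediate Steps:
B = -153 (B = -136 - 1*17 = -136 - 17 = -153)
C(r) = -½ + 1/(2*r) (C(r) = -½ + 1/(r + r) = -½ + 1/(2*r))
C(1/((3 - 3) - 11))/342 - 255/B = ((1 - 1/((3 - 3) - 11))/(2*(1/((3 - 3) - 11))))/342 - 255/(-153) = ((1 - 1/(0 - 11))/(2*(1/(0 - 11))))*(1/342) - 255*(-1/153) = ((1 - 1/(-11))/(2*(1/(-11))))*(1/342) + 5/3 = ((1 - 1*(-1/11))/(2*(-1/11)))*(1/342) + 5/3 = ((½)*(-11)*(1 + 1/11))*(1/342) + 5/3 = ((½)*(-11)*(12/11))*(1/342) + 5/3 = -6*1/342 + 5/3 = -1/57 + 5/3 = 94/57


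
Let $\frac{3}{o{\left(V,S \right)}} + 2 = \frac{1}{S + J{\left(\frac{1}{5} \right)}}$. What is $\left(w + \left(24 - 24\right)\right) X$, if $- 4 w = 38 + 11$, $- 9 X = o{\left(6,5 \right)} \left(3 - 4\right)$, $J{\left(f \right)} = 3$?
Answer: $\frac{98}{45} \approx 2.1778$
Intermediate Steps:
$o{\left(V,S \right)} = \frac{3}{-2 + \frac{1}{3 + S}}$ ($o{\left(V,S \right)} = \frac{3}{-2 + \frac{1}{S + 3}} = \frac{3}{-2 + \frac{1}{3 + S}}$)
$X = - \frac{8}{45}$ ($X = - \frac{\frac{3 \left(-3 - 5\right)}{5 + 2 \cdot 5} \left(3 - 4\right)}{9} = - \frac{\frac{3 \left(-3 - 5\right)}{5 + 10} \left(-1\right)}{9} = - \frac{3 \cdot \frac{1}{15} \left(-8\right) \left(-1\right)}{9} = - \frac{\left(- \frac{8}{5}\right) \left(-1\right)}{9} = \left(- \frac{1}{9}\right) \frac{8}{5} = - \frac{8}{45} \approx -0.17778$)
$w = - \frac{49}{4}$ ($w = - \frac{38 + 11}{4} = \left(- \frac{1}{4}\right) 49 = - \frac{49}{4} \approx -12.25$)
$\left(w + \left(24 - 24\right)\right) X = \left(- \frac{49}{4} + \left(24 - 24\right)\right) \left(- \frac{8}{45}\right) = \left(- \frac{49}{4} + 0\right) \left(- \frac{8}{45}\right) = \left(- \frac{49}{4}\right) \left(- \frac{8}{45}\right) = \frac{98}{45}$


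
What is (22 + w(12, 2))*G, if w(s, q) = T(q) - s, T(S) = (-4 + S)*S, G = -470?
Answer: -2820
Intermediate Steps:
T(S) = S*(-4 + S)
w(s, q) = -s + q*(-4 + q) (w(s, q) = q*(-4 + q) - s = -s + q*(-4 + q))
(22 + w(12, 2))*G = (22 + (-1*12 + 2*(-4 + 2)))*(-470) = (22 + (-12 + 2*(-2)))*(-470) = (22 + (-12 - 4))*(-470) = (22 - 16)*(-470) = 6*(-470) = -2820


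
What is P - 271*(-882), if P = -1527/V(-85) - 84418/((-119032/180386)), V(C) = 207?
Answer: 753449191075/2053302 ≈ 3.6695e+5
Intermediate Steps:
P = 262664840431/2053302 (P = -1527/207 - 84418/((-119032/180386)) = -1527*1/207 - 84418/((-119032*1/180386)) = -509/69 - 84418/(-59516/90193) = -509/69 - 84418*(-90193/59516) = -509/69 + 3806956337/29758 = 262664840431/2053302 ≈ 1.2792e+5)
P - 271*(-882) = 262664840431/2053302 - 271*(-882) = 262664840431/2053302 + 239022 = 753449191075/2053302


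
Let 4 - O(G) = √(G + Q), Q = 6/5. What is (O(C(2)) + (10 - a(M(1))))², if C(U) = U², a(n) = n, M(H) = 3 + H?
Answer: (50 - √130)²/25 ≈ 59.593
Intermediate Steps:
Q = 6/5 (Q = 6*(⅕) = 6/5 ≈ 1.2000)
O(G) = 4 - √(6/5 + G) (O(G) = 4 - √(G + 6/5) = 4 - √(6/5 + G))
(O(C(2)) + (10 - a(M(1))))² = ((4 - √(30 + 25*2²)/5) + (10 - (3 + 1)))² = ((4 - √(30 + 25*4)/5) + (10 - 1*4))² = ((4 - √(30 + 100)/5) + (10 - 4))² = ((4 - √130/5) + 6)² = (10 - √130/5)²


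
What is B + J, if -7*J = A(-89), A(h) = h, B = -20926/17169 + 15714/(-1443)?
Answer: 35011325/57808023 ≈ 0.60565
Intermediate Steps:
B = -99996628/8258289 (B = -20926*1/17169 + 15714*(-1/1443) = -20926/17169 - 5238/481 = -99996628/8258289 ≈ -12.109)
J = 89/7 (J = -⅐*(-89) = 89/7 ≈ 12.714)
B + J = -99996628/8258289 + 89/7 = 35011325/57808023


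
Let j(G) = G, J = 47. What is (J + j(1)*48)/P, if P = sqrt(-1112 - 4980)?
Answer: -95*I*sqrt(1523)/3046 ≈ -1.2171*I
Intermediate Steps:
P = 2*I*sqrt(1523) (P = sqrt(-6092) = 2*I*sqrt(1523) ≈ 78.051*I)
(J + j(1)*48)/P = (47 + 1*48)/((2*I*sqrt(1523))) = (47 + 48)*(-I*sqrt(1523)/3046) = 95*(-I*sqrt(1523)/3046) = -95*I*sqrt(1523)/3046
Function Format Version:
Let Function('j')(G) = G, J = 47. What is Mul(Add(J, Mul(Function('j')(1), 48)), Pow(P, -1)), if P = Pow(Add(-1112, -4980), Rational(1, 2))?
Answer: Mul(Rational(-95, 3046), I, Pow(1523, Rational(1, 2))) ≈ Mul(-1.2171, I)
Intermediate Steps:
P = Mul(2, I, Pow(1523, Rational(1, 2))) (P = Pow(-6092, Rational(1, 2)) = Mul(2, I, Pow(1523, Rational(1, 2))) ≈ Mul(78.051, I))
Mul(Add(J, Mul(Function('j')(1), 48)), Pow(P, -1)) = Mul(Add(47, Mul(1, 48)), Pow(Mul(2, I, Pow(1523, Rational(1, 2))), -1)) = Mul(Add(47, 48), Mul(Rational(-1, 3046), I, Pow(1523, Rational(1, 2)))) = Mul(95, Mul(Rational(-1, 3046), I, Pow(1523, Rational(1, 2)))) = Mul(Rational(-95, 3046), I, Pow(1523, Rational(1, 2)))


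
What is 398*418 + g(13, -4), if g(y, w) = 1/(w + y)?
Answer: 1497277/9 ≈ 1.6636e+5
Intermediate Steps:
398*418 + g(13, -4) = 398*418 + 1/(-4 + 13) = 166364 + 1/9 = 166364 + ⅑ = 1497277/9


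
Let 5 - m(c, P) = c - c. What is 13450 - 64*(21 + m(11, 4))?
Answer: 11786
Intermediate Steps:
m(c, P) = 5 (m(c, P) = 5 - (c - c) = 5 - 1*0 = 5 + 0 = 5)
13450 - 64*(21 + m(11, 4)) = 13450 - 64*(21 + 5) = 13450 - 64*26 = 13450 - 1664 = 11786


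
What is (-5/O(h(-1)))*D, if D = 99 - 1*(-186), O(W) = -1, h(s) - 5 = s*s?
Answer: 1425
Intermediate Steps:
h(s) = 5 + s² (h(s) = 5 + s*s = 5 + s²)
D = 285 (D = 99 + 186 = 285)
(-5/O(h(-1)))*D = -5/(-1)*285 = -5*(-1)*285 = 5*285 = 1425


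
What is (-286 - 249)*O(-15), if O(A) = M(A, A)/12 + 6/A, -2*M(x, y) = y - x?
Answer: 214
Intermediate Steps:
M(x, y) = x/2 - y/2 (M(x, y) = -(y - x)/2 = x/2 - y/2)
O(A) = 6/A (O(A) = (A/2 - A/2)/12 + 6/A = 0*(1/12) + 6/A = 0 + 6/A = 6/A)
(-286 - 249)*O(-15) = (-286 - 249)*(6/(-15)) = -3210*(-1)/15 = -535*(-2/5) = 214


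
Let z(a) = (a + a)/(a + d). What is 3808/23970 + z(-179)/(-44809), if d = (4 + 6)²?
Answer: 396217642/2495637255 ≈ 0.15876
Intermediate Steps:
d = 100 (d = 10² = 100)
z(a) = 2*a/(100 + a) (z(a) = (a + a)/(a + 100) = (2*a)/(100 + a) = 2*a/(100 + a))
3808/23970 + z(-179)/(-44809) = 3808/23970 + (2*(-179)/(100 - 179))/(-44809) = 3808*(1/23970) + (2*(-179)/(-79))*(-1/44809) = 112/705 + (2*(-179)*(-1/79))*(-1/44809) = 112/705 + (358/79)*(-1/44809) = 112/705 - 358/3539911 = 396217642/2495637255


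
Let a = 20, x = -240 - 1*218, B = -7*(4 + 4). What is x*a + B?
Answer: -9216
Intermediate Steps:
B = -56 (B = -7*8 = -56)
x = -458 (x = -240 - 218 = -458)
x*a + B = -458*20 - 56 = -9160 - 56 = -9216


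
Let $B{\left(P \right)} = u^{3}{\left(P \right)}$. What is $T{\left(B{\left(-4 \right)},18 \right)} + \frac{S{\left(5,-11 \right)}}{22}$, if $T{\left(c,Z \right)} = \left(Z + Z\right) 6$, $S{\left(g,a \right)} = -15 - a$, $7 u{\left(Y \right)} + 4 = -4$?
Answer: $\frac{2374}{11} \approx 215.82$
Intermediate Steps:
$u{\left(Y \right)} = - \frac{8}{7}$ ($u{\left(Y \right)} = - \frac{4}{7} + \frac{1}{7} \left(-4\right) = - \frac{4}{7} - \frac{4}{7} = - \frac{8}{7}$)
$B{\left(P \right)} = - \frac{512}{343}$ ($B{\left(P \right)} = \left(- \frac{8}{7}\right)^{3} = - \frac{512}{343}$)
$T{\left(c,Z \right)} = 12 Z$ ($T{\left(c,Z \right)} = 2 Z 6 = 12 Z$)
$T{\left(B{\left(-4 \right)},18 \right)} + \frac{S{\left(5,-11 \right)}}{22} = 12 \cdot 18 + \frac{-15 - -11}{22} = 216 + \left(-15 + 11\right) \frac{1}{22} = 216 - \frac{2}{11} = \frac{2374}{11}$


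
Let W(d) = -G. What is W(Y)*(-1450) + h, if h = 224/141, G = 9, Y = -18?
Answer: 1840274/141 ≈ 13052.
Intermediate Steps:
W(d) = -9 (W(d) = -1*9 = -9)
h = 224/141 (h = 224*(1/141) = 224/141 ≈ 1.5887)
W(Y)*(-1450) + h = -9*(-1450) + 224/141 = 13050 + 224/141 = 1840274/141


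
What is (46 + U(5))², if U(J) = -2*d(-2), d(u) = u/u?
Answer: 1936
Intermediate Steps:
d(u) = 1
U(J) = -2 (U(J) = -2*1 = -2)
(46 + U(5))² = (46 - 2)² = 44² = 1936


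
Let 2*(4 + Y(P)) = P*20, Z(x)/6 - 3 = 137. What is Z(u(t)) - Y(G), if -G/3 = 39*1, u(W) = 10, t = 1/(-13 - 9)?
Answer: 2014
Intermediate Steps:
t = -1/22 (t = 1/(-22) = -1/22 ≈ -0.045455)
G = -117 ≈ -117.00
Z(x) = 840 (Z(x) = 18 + 6*137 = 18 + 822 = 840)
Y(P) = -4 + 10*P (Y(P) = -4 + (P*20)/2 = -4 + (20*P)/2 = -4 + 10*P)
Z(u(t)) - Y(G) = 840 - (-4 + 10*(-117)) = 840 - (-4 - 1170) = 840 - 1*(-1174) = 840 + 1174 = 2014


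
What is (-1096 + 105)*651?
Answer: -645141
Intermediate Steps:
(-1096 + 105)*651 = -991*651 = -645141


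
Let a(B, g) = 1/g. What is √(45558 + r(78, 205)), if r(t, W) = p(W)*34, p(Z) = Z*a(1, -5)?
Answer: 2*√11041 ≈ 210.15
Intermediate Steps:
p(Z) = -Z/5 (p(Z) = Z/(-5) = Z*(-⅕) = -Z/5)
r(t, W) = -34*W/5 (r(t, W) = -W/5*34 = -34*W/5)
√(45558 + r(78, 205)) = √(45558 - 34/5*205) = √(45558 - 1394) = √44164 = 2*√11041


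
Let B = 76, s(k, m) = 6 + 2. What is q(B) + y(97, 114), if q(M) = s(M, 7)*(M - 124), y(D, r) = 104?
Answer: -280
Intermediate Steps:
s(k, m) = 8
q(M) = -992 + 8*M (q(M) = 8*(M - 124) = 8*(-124 + M) = -992 + 8*M)
q(B) + y(97, 114) = (-992 + 8*76) + 104 = (-992 + 608) + 104 = -384 + 104 = -280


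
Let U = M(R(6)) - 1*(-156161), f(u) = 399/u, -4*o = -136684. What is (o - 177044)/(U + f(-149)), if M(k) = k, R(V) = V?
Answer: -21288077/23268484 ≈ -0.91489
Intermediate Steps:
o = 34171 (o = -¼*(-136684) = 34171)
U = 156167 (U = 6 - 1*(-156161) = 6 + 156161 = 156167)
(o - 177044)/(U + f(-149)) = (34171 - 177044)/(156167 + 399/(-149)) = -142873/(156167 + 399*(-1/149)) = -142873/(156167 - 399/149) = -142873/23268484/149 = -142873*149/23268484 = -21288077/23268484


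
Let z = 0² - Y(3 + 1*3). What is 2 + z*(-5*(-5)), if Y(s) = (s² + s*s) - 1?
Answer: -1773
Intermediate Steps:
Y(s) = -1 + 2*s² (Y(s) = (s² + s²) - 1 = 2*s² - 1 = -1 + 2*s²)
z = -71 (z = 0² - (-1 + 2*(3 + 1*3)²) = 0 - (-1 + 2*(3 + 3)²) = 0 - (-1 + 2*6²) = 0 - (-1 + 2*36) = 0 - (-1 + 72) = 0 - 1*71 = 0 - 71 = -71)
2 + z*(-5*(-5)) = 2 - (-355)*(-5) = 2 - 71*25 = 2 - 1775 = -1773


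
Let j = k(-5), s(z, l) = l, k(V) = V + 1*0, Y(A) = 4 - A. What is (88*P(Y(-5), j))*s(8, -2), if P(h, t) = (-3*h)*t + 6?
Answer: -24816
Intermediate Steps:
k(V) = V (k(V) = V + 0 = V)
j = -5
P(h, t) = 6 - 3*h*t (P(h, t) = -3*h*t + 6 = 6 - 3*h*t)
(88*P(Y(-5), j))*s(8, -2) = (88*(6 - 3*(4 - 1*(-5))*(-5)))*(-2) = (88*(6 - 3*(4 + 5)*(-5)))*(-2) = (88*(6 - 3*9*(-5)))*(-2) = (88*(6 + 135))*(-2) = (88*141)*(-2) = 12408*(-2) = -24816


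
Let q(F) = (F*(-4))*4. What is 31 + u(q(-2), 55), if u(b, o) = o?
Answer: 86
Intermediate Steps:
q(F) = -16*F (q(F) = -4*F*4 = -16*F)
31 + u(q(-2), 55) = 31 + 55 = 86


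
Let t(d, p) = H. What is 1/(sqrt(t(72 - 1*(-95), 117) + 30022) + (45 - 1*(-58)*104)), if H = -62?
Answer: 6077/36899969 - 2*sqrt(7490)/36899969 ≈ 0.00016000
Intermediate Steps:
t(d, p) = -62
1/(sqrt(t(72 - 1*(-95), 117) + 30022) + (45 - 1*(-58)*104)) = 1/(sqrt(-62 + 30022) + (45 - 1*(-58)*104)) = 1/(sqrt(29960) + (45 + 58*104)) = 1/(2*sqrt(7490) + (45 + 6032)) = 1/(2*sqrt(7490) + 6077) = 1/(6077 + 2*sqrt(7490))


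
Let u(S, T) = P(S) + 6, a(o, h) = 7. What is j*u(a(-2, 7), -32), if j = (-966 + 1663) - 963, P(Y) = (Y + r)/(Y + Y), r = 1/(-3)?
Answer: -5168/3 ≈ -1722.7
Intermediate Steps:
r = -1/3 ≈ -0.33333
P(Y) = (-1/3 + Y)/(2*Y) (P(Y) = (Y - 1/3)/(Y + Y) = (-1/3 + Y)/((2*Y)) = (-1/3 + Y)*(1/(2*Y)) = (-1/3 + Y)/(2*Y))
j = -266 (j = 697 - 963 = -266)
u(S, T) = 6 + (-1 + 3*S)/(6*S) (u(S, T) = (-1 + 3*S)/(6*S) + 6 = 6 + (-1 + 3*S)/(6*S))
j*u(a(-2, 7), -32) = -133*(-1 + 39*7)/(3*7) = -133*(-1 + 273)/(3*7) = -133*272/(3*7) = -266*136/21 = -5168/3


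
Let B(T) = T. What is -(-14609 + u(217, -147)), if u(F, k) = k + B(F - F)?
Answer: 14756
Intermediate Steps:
u(F, k) = k (u(F, k) = k + (F - F) = k + 0 = k)
-(-14609 + u(217, -147)) = -(-14609 - 147) = -1*(-14756) = 14756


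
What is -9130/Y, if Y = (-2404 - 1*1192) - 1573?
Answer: 9130/5169 ≈ 1.7663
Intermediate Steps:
Y = -5169 (Y = (-2404 - 1192) - 1573 = -3596 - 1573 = -5169)
-9130/Y = -9130/(-5169) = -9130*(-1/5169) = 9130/5169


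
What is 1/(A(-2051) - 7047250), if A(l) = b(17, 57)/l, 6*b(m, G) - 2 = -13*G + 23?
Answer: -6153/43361728892 ≈ -1.4190e-7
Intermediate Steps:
b(m, G) = 25/6 - 13*G/6 (b(m, G) = ⅓ + (-13*G + 23)/6 = ⅓ + (23 - 13*G)/6 = ⅓ + (23/6 - 13*G/6) = 25/6 - 13*G/6)
A(l) = -358/(3*l) (A(l) = (25/6 - 13/6*57)/l = (25/6 - 247/2)/l = -358/(3*l))
1/(A(-2051) - 7047250) = 1/(-358/3/(-2051) - 7047250) = 1/(-358/3*(-1/2051) - 7047250) = 1/(358/6153 - 7047250) = 1/(-43361728892/6153) = -6153/43361728892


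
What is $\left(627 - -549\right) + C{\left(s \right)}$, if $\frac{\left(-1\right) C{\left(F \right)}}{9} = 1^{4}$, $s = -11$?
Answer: $1167$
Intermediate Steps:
$C{\left(F \right)} = -9$ ($C{\left(F \right)} = - 9 \cdot 1^{4} = \left(-9\right) 1 = -9$)
$\left(627 - -549\right) + C{\left(s \right)} = \left(627 - -549\right) - 9 = \left(627 + 549\right) - 9 = 1176 - 9 = 1167$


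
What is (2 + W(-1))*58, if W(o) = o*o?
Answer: 174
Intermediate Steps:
W(o) = o²
(2 + W(-1))*58 = (2 + (-1)²)*58 = (2 + 1)*58 = 3*58 = 174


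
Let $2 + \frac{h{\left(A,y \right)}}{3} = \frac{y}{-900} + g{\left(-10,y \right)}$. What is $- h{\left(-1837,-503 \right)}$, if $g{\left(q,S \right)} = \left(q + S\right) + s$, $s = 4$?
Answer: $\frac{459397}{300} \approx 1531.3$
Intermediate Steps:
$g{\left(q,S \right)} = 4 + S + q$ ($g{\left(q,S \right)} = \left(q + S\right) + 4 = \left(S + q\right) + 4 = 4 + S + q$)
$h{\left(A,y \right)} = -24 + \frac{899 y}{300}$ ($h{\left(A,y \right)} = -6 + 3 \left(\frac{y}{-900} + \left(4 + y - 10\right)\right) = -6 + 3 \left(y \left(- \frac{1}{900}\right) + \left(-6 + y\right)\right) = -6 + 3 \left(- \frac{y}{900} + \left(-6 + y\right)\right) = -6 + 3 \left(-6 + \frac{899 y}{900}\right) = -6 + \left(-18 + \frac{899 y}{300}\right) = -24 + \frac{899 y}{300}$)
$- h{\left(-1837,-503 \right)} = - (-24 + \frac{899}{300} \left(-503\right)) = - (-24 - \frac{452197}{300}) = \left(-1\right) \left(- \frac{459397}{300}\right) = \frac{459397}{300}$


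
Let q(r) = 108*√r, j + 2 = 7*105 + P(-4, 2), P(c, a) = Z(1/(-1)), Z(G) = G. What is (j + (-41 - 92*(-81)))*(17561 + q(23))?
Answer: 142999223 + 879444*√23 ≈ 1.4722e+8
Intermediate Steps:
P(c, a) = -1 (P(c, a) = 1/(-1) = -1)
j = 732 (j = -2 + (7*105 - 1) = -2 + (735 - 1) = -2 + 734 = 732)
(j + (-41 - 92*(-81)))*(17561 + q(23)) = (732 + (-41 - 92*(-81)))*(17561 + 108*√23) = (732 + (-41 + 7452))*(17561 + 108*√23) = (732 + 7411)*(17561 + 108*√23) = 8143*(17561 + 108*√23) = 142999223 + 879444*√23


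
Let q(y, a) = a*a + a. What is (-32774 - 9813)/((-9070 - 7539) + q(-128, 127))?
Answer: 42587/353 ≈ 120.64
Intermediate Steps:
q(y, a) = a + a² (q(y, a) = a² + a = a + a²)
(-32774 - 9813)/((-9070 - 7539) + q(-128, 127)) = (-32774 - 9813)/((-9070 - 7539) + 127*(1 + 127)) = -42587/(-16609 + 127*128) = -42587/(-16609 + 16256) = -42587/(-353) = -42587*(-1/353) = 42587/353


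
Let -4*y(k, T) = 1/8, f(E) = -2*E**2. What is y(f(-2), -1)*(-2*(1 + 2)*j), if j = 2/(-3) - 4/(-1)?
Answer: 5/8 ≈ 0.62500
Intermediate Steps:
j = 10/3 (j = 2*(-1/3) - 4*(-1) = -2/3 + 4 = 10/3 ≈ 3.3333)
y(k, T) = -1/32 (y(k, T) = -1/4/8 = -1/4*1/8 = -1/32)
y(f(-2), -1)*(-2*(1 + 2)*j) = -(-1)*(1 + 2)*(10/3)/16 = -(-1)*3*(10/3)/16 = -(-1)*10/16 = -1/32*(-20) = 5/8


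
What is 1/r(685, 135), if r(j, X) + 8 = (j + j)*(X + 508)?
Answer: 1/880902 ≈ 1.1352e-6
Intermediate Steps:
r(j, X) = -8 + 2*j*(508 + X) (r(j, X) = -8 + (j + j)*(X + 508) = -8 + (2*j)*(508 + X) = -8 + 2*j*(508 + X))
1/r(685, 135) = 1/(-8 + 1016*685 + 2*135*685) = 1/(-8 + 695960 + 184950) = 1/880902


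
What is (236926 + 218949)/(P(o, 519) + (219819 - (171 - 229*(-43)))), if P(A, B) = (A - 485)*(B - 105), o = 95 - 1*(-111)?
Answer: 91175/18859 ≈ 4.8346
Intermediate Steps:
o = 206 (o = 95 + 111 = 206)
P(A, B) = (-485 + A)*(-105 + B)
(236926 + 218949)/(P(o, 519) + (219819 - (171 - 229*(-43)))) = (236926 + 218949)/((50925 - 485*519 - 105*206 + 206*519) + (219819 - (171 - 229*(-43)))) = 455875/((50925 - 251715 - 21630 + 106914) + (219819 - (171 + 9847))) = 455875/(-115506 + (219819 - 1*10018)) = 455875/(-115506 + (219819 - 10018)) = 455875/(-115506 + 209801) = 455875/94295 = 455875*(1/94295) = 91175/18859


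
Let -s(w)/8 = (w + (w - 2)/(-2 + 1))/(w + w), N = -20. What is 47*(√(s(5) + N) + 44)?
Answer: 2068 + 282*I*√15/5 ≈ 2068.0 + 218.44*I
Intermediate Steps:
s(w) = -8/w (s(w) = -8*(w + (w - 2)/(-2 + 1))/(w + w) = -8*(w + (-2 + w)/(-1))/(2*w) = -8*(w + (-2 + w)*(-1))*1/(2*w) = -8*(w + (2 - w))*1/(2*w) = -16*1/(2*w) = -8/w)
47*(√(s(5) + N) + 44) = 47*(√(-8/5 - 20) + 44) = 47*(√(-108/5) + 44) = 47*(6*I*√15/5 + 44) = 47*(44 + 6*I*√15/5) = 2068 + 282*I*√15/5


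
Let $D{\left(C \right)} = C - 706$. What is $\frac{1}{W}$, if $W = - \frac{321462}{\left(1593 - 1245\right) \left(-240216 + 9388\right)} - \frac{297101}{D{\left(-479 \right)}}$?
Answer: $\frac{15864808440}{3977658807169} \approx 0.0039885$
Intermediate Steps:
$D{\left(C \right)} = -706 + C$
$W = \frac{3977658807169}{15864808440}$ ($W = - \frac{321462}{\left(1593 - 1245\right) \left(-240216 + 9388\right)} - \frac{297101}{-706 - 479} = - \frac{321462}{348 \left(-230828\right)} - \frac{297101}{-1185} = - \frac{321462}{-80328144} - - \frac{297101}{1185} = \left(-321462\right) \left(- \frac{1}{80328144}\right) + \frac{297101}{1185} = \frac{53577}{13388024} + \frac{297101}{1185} = \frac{3977658807169}{15864808440} \approx 250.72$)
$\frac{1}{W} = \frac{1}{\frac{3977658807169}{15864808440}} = \frac{15864808440}{3977658807169}$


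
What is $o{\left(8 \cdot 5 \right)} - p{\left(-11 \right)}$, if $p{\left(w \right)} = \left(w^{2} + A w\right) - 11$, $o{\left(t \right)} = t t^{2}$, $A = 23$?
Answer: $64143$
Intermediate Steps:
$o{\left(t \right)} = t^{3}$
$p{\left(w \right)} = -11 + w^{2} + 23 w$ ($p{\left(w \right)} = \left(w^{2} + 23 w\right) - 11 = -11 + w^{2} + 23 w$)
$o{\left(8 \cdot 5 \right)} - p{\left(-11 \right)} = \left(8 \cdot 5\right)^{3} - \left(-11 + \left(-11\right)^{2} + 23 \left(-11\right)\right) = 40^{3} - \left(-11 + 121 - 253\right) = 64000 - -143 = 64000 + 143 = 64143$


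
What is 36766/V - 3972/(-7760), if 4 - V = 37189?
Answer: -6880267/14427780 ≈ -0.47688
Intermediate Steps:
V = -37185 (V = 4 - 1*37189 = 4 - 37189 = -37185)
36766/V - 3972/(-7760) = 36766/(-37185) - 3972/(-7760) = 36766*(-1/37185) - 3972*(-1/7760) = -36766/37185 + 993/1940 = -6880267/14427780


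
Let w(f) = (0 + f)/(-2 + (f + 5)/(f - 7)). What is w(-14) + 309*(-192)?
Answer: -652510/11 ≈ -59319.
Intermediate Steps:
w(f) = f/(-2 + (5 + f)/(-7 + f))
w(-14) + 309*(-192) = -14*(7 - 1*(-14))/(-19 - 14) + 309*(-192) = -14*(7 + 14)/(-33) - 59328 = -14*(-1/33)*21 - 59328 = 98/11 - 59328 = -652510/11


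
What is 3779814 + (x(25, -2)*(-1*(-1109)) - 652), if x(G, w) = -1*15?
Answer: 3762527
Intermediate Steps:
x(G, w) = -15
3779814 + (x(25, -2)*(-1*(-1109)) - 652) = 3779814 + (-(-15)*(-1109) - 652) = 3779814 + (-15*1109 - 652) = 3779814 + (-16635 - 652) = 3779814 - 17287 = 3762527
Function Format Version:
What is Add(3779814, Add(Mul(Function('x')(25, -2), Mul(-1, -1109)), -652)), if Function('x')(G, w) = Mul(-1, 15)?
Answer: 3762527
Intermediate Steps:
Function('x')(G, w) = -15
Add(3779814, Add(Mul(Function('x')(25, -2), Mul(-1, -1109)), -652)) = Add(3779814, Add(Mul(-15, Mul(-1, -1109)), -652)) = Add(3779814, Add(Mul(-15, 1109), -652)) = Add(3779814, Add(-16635, -652)) = Add(3779814, -17287) = 3762527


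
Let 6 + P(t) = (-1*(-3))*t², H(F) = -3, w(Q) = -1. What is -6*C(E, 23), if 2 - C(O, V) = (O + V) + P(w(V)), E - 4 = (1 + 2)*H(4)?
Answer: 78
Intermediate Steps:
E = -5 (E = 4 + (1 + 2)*(-3) = 4 + 3*(-3) = 4 - 9 = -5)
P(t) = -6 + 3*t² (P(t) = -6 + (-1*(-3))*t² = -6 + 3*t²)
C(O, V) = 5 - O - V (C(O, V) = 2 - ((O + V) + (-6 + 3*(-1)²)) = 2 - ((O + V) + (-6 + 3*1)) = 2 - ((O + V) + (-6 + 3)) = 2 - ((O + V) - 3) = 2 - (-3 + O + V) = 2 + (3 - O - V) = 5 - O - V)
-6*C(E, 23) = -6*(5 - 1*(-5) - 1*23) = -6*(5 + 5 - 23) = -6*(-13) = 78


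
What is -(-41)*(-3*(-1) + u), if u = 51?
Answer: 2214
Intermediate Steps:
-(-41)*(-3*(-1) + u) = -(-41)*(-3*(-1) + 51) = -(-41)*(3 + 51) = -(-41)*54 = -1*(-2214) = 2214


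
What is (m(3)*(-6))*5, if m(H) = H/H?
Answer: -30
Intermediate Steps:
m(H) = 1
(m(3)*(-6))*5 = (1*(-6))*5 = -6*5 = -30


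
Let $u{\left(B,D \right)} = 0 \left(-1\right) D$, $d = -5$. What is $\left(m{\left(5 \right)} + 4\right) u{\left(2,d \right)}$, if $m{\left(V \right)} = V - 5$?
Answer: $0$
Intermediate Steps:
$u{\left(B,D \right)} = 0$ ($u{\left(B,D \right)} = 0 D = 0$)
$m{\left(V \right)} = -5 + V$
$\left(m{\left(5 \right)} + 4\right) u{\left(2,d \right)} = \left(\left(-5 + 5\right) + 4\right) 0 = \left(0 + 4\right) 0 = 4 \cdot 0 = 0$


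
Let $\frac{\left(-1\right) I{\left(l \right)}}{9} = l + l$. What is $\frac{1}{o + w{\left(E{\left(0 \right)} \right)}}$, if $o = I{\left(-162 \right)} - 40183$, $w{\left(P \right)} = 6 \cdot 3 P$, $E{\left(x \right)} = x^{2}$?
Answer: $- \frac{1}{37267} \approx -2.6833 \cdot 10^{-5}$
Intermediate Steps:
$I{\left(l \right)} = - 18 l$ ($I{\left(l \right)} = - 9 \left(l + l\right) = - 9 \cdot 2 l = - 18 l$)
$w{\left(P \right)} = 18 P$
$o = -37267$ ($o = \left(-18\right) \left(-162\right) - 40183 = 2916 - 40183 = -37267$)
$\frac{1}{o + w{\left(E{\left(0 \right)} \right)}} = \frac{1}{-37267 + 18 \cdot 0^{2}} = \frac{1}{-37267 + 18 \cdot 0} = \frac{1}{-37267 + 0} = \frac{1}{-37267} = - \frac{1}{37267}$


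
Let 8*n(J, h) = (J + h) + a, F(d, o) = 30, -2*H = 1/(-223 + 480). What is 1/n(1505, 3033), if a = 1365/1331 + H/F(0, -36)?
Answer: 164192160/93159049729 ≈ 0.0017625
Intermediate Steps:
H = -1/514 (H = -1/(2*(-223 + 480)) = -½/257 = -½*1/257 = -1/514 ≈ -0.0019455)
a = 21046969/20524020 (a = 1365/1331 - 1/514/30 = 1365*(1/1331) - 1/514*1/30 = 1365/1331 - 1/15420 = 21046969/20524020 ≈ 1.0255)
n(J, h) = 21046969/164192160 + J/8 + h/8 (n(J, h) = ((J + h) + 21046969/20524020)/8 = (21046969/20524020 + J + h)/8 = 21046969/164192160 + J/8 + h/8)
1/n(1505, 3033) = 1/(21046969/164192160 + (⅛)*1505 + (⅛)*3033) = 1/(21046969/164192160 + 1505/8 + 3033/8) = 1/(93159049729/164192160) = 164192160/93159049729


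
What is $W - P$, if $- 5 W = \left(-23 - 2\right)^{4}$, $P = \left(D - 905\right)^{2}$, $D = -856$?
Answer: $-3179246$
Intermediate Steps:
$P = 3101121$ ($P = \left(-856 - 905\right)^{2} = \left(-1761\right)^{2} = 3101121$)
$W = -78125$ ($W = - \frac{\left(-23 - 2\right)^{4}}{5} = - \frac{\left(-25\right)^{4}}{5} = \left(- \frac{1}{5}\right) 390625 = -78125$)
$W - P = -78125 - 3101121 = -3179246$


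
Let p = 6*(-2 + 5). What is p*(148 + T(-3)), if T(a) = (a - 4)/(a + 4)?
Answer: 2538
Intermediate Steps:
T(a) = (-4 + a)/(4 + a)
p = 18 (p = 6*3 = 18)
p*(148 + T(-3)) = 18*(148 + (-4 - 3)/(4 - 3)) = 18*(148 - 7/1) = 18*(148 + 1*(-7)) = 18*(148 - 7) = 18*141 = 2538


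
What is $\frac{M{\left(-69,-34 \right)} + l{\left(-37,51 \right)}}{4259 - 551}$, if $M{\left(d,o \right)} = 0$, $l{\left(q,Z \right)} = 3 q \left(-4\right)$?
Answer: $\frac{37}{309} \approx 0.11974$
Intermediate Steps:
$l{\left(q,Z \right)} = - 12 q$
$\frac{M{\left(-69,-34 \right)} + l{\left(-37,51 \right)}}{4259 - 551} = \frac{0 - -444}{4259 - 551} = \frac{0 + 444}{3708} = 444 \cdot \frac{1}{3708} = \frac{37}{309}$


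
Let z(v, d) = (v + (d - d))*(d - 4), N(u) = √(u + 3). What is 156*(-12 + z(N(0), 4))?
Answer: -1872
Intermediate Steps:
N(u) = √(3 + u)
z(v, d) = v*(-4 + d) (z(v, d) = (v + 0)*(-4 + d) = v*(-4 + d))
156*(-12 + z(N(0), 4)) = 156*(-12 + √(3 + 0)*(-4 + 4)) = 156*(-12 + √3*0) = 156*(-12 + 0) = 156*(-12) = -1872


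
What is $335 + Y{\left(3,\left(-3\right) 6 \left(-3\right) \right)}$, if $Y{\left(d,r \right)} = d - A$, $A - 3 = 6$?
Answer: $329$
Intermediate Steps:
$A = 9$ ($A = 3 + 6 = 9$)
$Y{\left(d,r \right)} = -9 + d$ ($Y{\left(d,r \right)} = d - 9 = -9 + d$)
$335 + Y{\left(3,\left(-3\right) 6 \left(-3\right) \right)} = 335 + \left(-9 + 3\right) = 335 - 6 = 329$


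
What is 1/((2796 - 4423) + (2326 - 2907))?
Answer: -1/2208 ≈ -0.00045290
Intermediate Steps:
1/((2796 - 4423) + (2326 - 2907)) = 1/(-1627 - 581) = 1/(-2208) = -1/2208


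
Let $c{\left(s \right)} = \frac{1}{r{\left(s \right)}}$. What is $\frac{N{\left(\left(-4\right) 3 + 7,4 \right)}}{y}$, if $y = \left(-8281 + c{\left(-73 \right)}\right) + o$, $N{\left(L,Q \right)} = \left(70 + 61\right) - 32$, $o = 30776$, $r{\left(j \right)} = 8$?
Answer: $\frac{264}{59987} \approx 0.004401$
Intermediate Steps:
$N{\left(L,Q \right)} = 99$ ($N{\left(L,Q \right)} = 131 - 32 = 99$)
$c{\left(s \right)} = \frac{1}{8}$
$y = \frac{179961}{8}$ ($y = \left(-8281 + \frac{1}{8}\right) + 30776 = - \frac{66247}{8} + 30776 = \frac{179961}{8} \approx 22495.0$)
$\frac{N{\left(\left(-4\right) 3 + 7,4 \right)}}{y} = \frac{99}{\frac{179961}{8}} = 99 \cdot \frac{8}{179961} = \frac{264}{59987}$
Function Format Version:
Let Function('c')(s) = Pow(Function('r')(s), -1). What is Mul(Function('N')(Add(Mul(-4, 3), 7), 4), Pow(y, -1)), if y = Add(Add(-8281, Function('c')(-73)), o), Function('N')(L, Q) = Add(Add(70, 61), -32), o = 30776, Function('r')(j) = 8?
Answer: Rational(264, 59987) ≈ 0.0044010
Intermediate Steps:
Function('N')(L, Q) = 99 (Function('N')(L, Q) = Add(131, -32) = 99)
Function('c')(s) = Rational(1, 8) (Function('c')(s) = Pow(8, -1) = Rational(1, 8))
y = Rational(179961, 8) (y = Add(Add(-8281, Rational(1, 8)), 30776) = Add(Rational(-66247, 8), 30776) = Rational(179961, 8) ≈ 22495.)
Mul(Function('N')(Add(Mul(-4, 3), 7), 4), Pow(y, -1)) = Mul(99, Pow(Rational(179961, 8), -1)) = Mul(99, Rational(8, 179961)) = Rational(264, 59987)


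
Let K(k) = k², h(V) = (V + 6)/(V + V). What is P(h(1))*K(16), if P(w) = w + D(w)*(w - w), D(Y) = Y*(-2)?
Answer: 896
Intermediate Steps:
D(Y) = -2*Y
h(V) = (6 + V)/(2*V) (h(V) = (6 + V)/((2*V)) = (6 + V)*(1/(2*V)) = (6 + V)/(2*V))
P(w) = w (P(w) = w + (-2*w)*(w - w) = w - 2*w*0 = w + 0 = w)
P(h(1))*K(16) = ((½)*(6 + 1)/1)*16² = ((½)*1*7)*256 = (7/2)*256 = 896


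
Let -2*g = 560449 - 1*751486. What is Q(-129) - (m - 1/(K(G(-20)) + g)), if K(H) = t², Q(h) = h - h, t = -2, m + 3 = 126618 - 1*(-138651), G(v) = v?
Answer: -50677742968/191045 ≈ -2.6527e+5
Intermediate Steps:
m = 265266 (m = -3 + (126618 - 1*(-138651)) = -3 + (126618 + 138651) = -3 + 265269 = 265266)
Q(h) = 0
g = 191037/2 (g = -(560449 - 1*751486)/2 = -(560449 - 751486)/2 = -½*(-191037) = 191037/2 ≈ 95519.)
K(H) = 4 (K(H) = (-2)² = 4)
Q(-129) - (m - 1/(K(G(-20)) + g)) = 0 - (265266 - 1/(4 + 191037/2)) = 0 - (265266 - 1/191045/2) = 0 - (265266 - 1*2/191045) = 0 - (265266 - 2/191045) = 0 - 1*50677742968/191045 = 0 - 50677742968/191045 = -50677742968/191045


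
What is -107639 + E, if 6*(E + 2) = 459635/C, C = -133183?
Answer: -86016167453/799098 ≈ -1.0764e+5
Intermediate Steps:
E = -2057831/799098 (E = -2 + (459635/(-133183))/6 = -2 + (459635*(-1/133183))/6 = -2 + (⅙)*(-459635/133183) = -2 - 459635/799098 = -2057831/799098 ≈ -2.5752)
-107639 + E = -107639 - 2057831/799098 = -86016167453/799098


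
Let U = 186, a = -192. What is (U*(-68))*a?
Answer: 2428416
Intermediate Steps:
(U*(-68))*a = (186*(-68))*(-192) = -12648*(-192) = 2428416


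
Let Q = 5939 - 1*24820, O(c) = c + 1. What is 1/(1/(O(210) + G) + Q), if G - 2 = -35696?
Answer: -35483/669954524 ≈ -5.2963e-5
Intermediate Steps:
O(c) = 1 + c
G = -35694 (G = 2 - 35696 = -35694)
Q = -18881 (Q = 5939 - 24820 = -18881)
1/(1/(O(210) + G) + Q) = 1/(1/((1 + 210) - 35694) - 18881) = 1/(1/(211 - 35694) - 18881) = 1/(1/(-35483) - 18881) = 1/(-1/35483 - 18881) = 1/(-669954524/35483) = -35483/669954524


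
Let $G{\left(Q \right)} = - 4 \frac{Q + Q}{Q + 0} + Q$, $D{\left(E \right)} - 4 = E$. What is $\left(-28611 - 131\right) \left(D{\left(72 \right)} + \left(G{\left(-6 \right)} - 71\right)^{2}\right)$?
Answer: $-209845342$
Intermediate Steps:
$D{\left(E \right)} = 4 + E$
$G{\left(Q \right)} = -8 + Q$ ($G{\left(Q \right)} = - 4 \frac{2 Q}{Q} + Q = \left(-4\right) 2 + Q = -8 + Q$)
$\left(-28611 - 131\right) \left(D{\left(72 \right)} + \left(G{\left(-6 \right)} - 71\right)^{2}\right) = \left(-28611 - 131\right) \left(\left(4 + 72\right) + \left(\left(-8 - 6\right) - 71\right)^{2}\right) = - 28742 \left(76 + \left(-14 - 71\right)^{2}\right) = - 28742 \left(76 + \left(-85\right)^{2}\right) = - 28742 \left(76 + 7225\right) = \left(-28742\right) 7301 = -209845342$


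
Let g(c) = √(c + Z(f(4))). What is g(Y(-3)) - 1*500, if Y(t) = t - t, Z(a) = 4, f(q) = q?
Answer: -498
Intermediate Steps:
Y(t) = 0
g(c) = √(4 + c) (g(c) = √(c + 4) = √(4 + c))
g(Y(-3)) - 1*500 = √(4 + 0) - 1*500 = √4 - 500 = 2 - 500 = -498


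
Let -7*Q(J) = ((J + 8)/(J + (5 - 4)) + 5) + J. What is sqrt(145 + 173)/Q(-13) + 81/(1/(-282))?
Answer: -22842 + 12*sqrt(318)/13 ≈ -22826.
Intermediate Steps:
Q(J) = -5/7 - J/7 - (8 + J)/(7*(1 + J)) (Q(J) = -(((J + 8)/(J + (5 - 4)) + 5) + J)/7 = -(((8 + J)/(J + 1) + 5) + J)/7 = -(((8 + J)/(1 + J) + 5) + J)/7 = -((5 + (8 + J)/(1 + J)) + J)/7 = -(5 + J + (8 + J)/(1 + J))/7 = -5/7 - J/7 - (8 + J)/(7*(1 + J)))
sqrt(145 + 173)/Q(-13) + 81/(1/(-282)) = sqrt(145 + 173)/(((-13 - 1*(-13)**2 - 7*(-13))/(7*(1 - 13)))) + 81/(1/(-282)) = sqrt(318)/(((1/7)*(-13 - 1*169 + 91)/(-12))) + 81/(-1/282) = sqrt(318)/(((1/7)*(-1/12)*(-13 - 169 + 91))) + 81*(-282) = sqrt(318)/(((1/7)*(-1/12)*(-91))) - 22842 = sqrt(318)/(13/12) - 22842 = sqrt(318)*(12/13) - 22842 = 12*sqrt(318)/13 - 22842 = -22842 + 12*sqrt(318)/13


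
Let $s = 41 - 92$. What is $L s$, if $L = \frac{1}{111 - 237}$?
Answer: $\frac{17}{42} \approx 0.40476$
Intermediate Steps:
$s = -51$
$L = - \frac{1}{126}$ ($L = \frac{1}{-126} = - \frac{1}{126} \approx -0.0079365$)
$L s = \left(- \frac{1}{126}\right) \left(-51\right) = \frac{17}{42}$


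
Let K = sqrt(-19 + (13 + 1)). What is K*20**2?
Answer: 400*I*sqrt(5) ≈ 894.43*I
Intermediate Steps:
K = I*sqrt(5) (K = sqrt(-19 + 14) = sqrt(-5) = I*sqrt(5) ≈ 2.2361*I)
K*20**2 = (I*sqrt(5))*20**2 = (I*sqrt(5))*400 = 400*I*sqrt(5)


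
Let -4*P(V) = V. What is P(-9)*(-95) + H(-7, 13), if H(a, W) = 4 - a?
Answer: -811/4 ≈ -202.75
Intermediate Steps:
P(V) = -V/4
P(-9)*(-95) + H(-7, 13) = -¼*(-9)*(-95) + (4 - 1*(-7)) = (9/4)*(-95) + (4 + 7) = -855/4 + 11 = -811/4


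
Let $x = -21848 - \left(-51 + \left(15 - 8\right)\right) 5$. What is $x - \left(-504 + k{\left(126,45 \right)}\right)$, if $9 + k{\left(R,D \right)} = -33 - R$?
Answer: $-20956$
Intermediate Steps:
$k{\left(R,D \right)} = -42 - R$ ($k{\left(R,D \right)} = -9 - \left(33 + R\right) = -42 - R$)
$x = -21628$ ($x = -21848 - \left(-51 + 7\right) 5 = -21848 - \left(-44\right) 5 = -21848 - -220 = -21848 + 220 = -21628$)
$x - \left(-504 + k{\left(126,45 \right)}\right) = -21628 - \left(-504 - 168\right) = -21628 - -672 = -21628 + 672 = -20956$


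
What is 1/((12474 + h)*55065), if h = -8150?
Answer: 1/238101060 ≈ 4.1999e-9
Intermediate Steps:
1/((12474 + h)*55065) = 1/((12474 - 8150)*55065) = (1/55065)/4324 = (1/4324)*(1/55065) = 1/238101060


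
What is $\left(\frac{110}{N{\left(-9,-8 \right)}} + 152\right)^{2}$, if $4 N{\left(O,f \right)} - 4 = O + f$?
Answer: $\frac{2359296}{169} \approx 13960.0$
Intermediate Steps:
$N{\left(O,f \right)} = 1 + \frac{O}{4} + \frac{f}{4}$ ($N{\left(O,f \right)} = 1 + \frac{O + f}{4} = 1 + \left(\frac{O}{4} + \frac{f}{4}\right) = 1 + \frac{O}{4} + \frac{f}{4}$)
$\left(\frac{110}{N{\left(-9,-8 \right)}} + 152\right)^{2} = \left(\frac{110}{1 + \frac{1}{4} \left(-9\right) + \frac{1}{4} \left(-8\right)} + 152\right)^{2} = \left(\frac{110}{1 - \frac{9}{4} - 2} + 152\right)^{2} = \left(\frac{110}{- \frac{13}{4}} + 152\right)^{2} = \left(110 \left(- \frac{4}{13}\right) + 152\right)^{2} = \left(- \frac{440}{13} + 152\right)^{2} = \left(\frac{1536}{13}\right)^{2} = \frac{2359296}{169}$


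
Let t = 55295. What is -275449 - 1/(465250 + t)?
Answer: -143383599706/520545 ≈ -2.7545e+5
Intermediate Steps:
-275449 - 1/(465250 + t) = -275449 - 1/(465250 + 55295) = -275449 - 1/520545 = -143383599706/520545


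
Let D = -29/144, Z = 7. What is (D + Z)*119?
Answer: 116501/144 ≈ 809.04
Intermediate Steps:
D = -29/144 (D = -29*1/144 = -29/144 ≈ -0.20139)
(D + Z)*119 = (-29/144 + 7)*119 = (979/144)*119 = 116501/144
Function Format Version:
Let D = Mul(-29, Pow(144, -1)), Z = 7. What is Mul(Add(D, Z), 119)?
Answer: Rational(116501, 144) ≈ 809.04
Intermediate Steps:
D = Rational(-29, 144) (D = Mul(-29, Rational(1, 144)) = Rational(-29, 144) ≈ -0.20139)
Mul(Add(D, Z), 119) = Mul(Add(Rational(-29, 144), 7), 119) = Mul(Rational(979, 144), 119) = Rational(116501, 144)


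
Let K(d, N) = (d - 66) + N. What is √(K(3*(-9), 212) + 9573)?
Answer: 2*√2423 ≈ 98.448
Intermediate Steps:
K(d, N) = -66 + N + d (K(d, N) = (-66 + d) + N = -66 + N + d)
√(K(3*(-9), 212) + 9573) = √((-66 + 212 + 3*(-9)) + 9573) = √((-66 + 212 - 27) + 9573) = √(119 + 9573) = √9692 = 2*√2423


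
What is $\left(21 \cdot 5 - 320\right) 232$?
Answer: $-49880$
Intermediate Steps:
$\left(21 \cdot 5 - 320\right) 232 = \left(105 - 320\right) 232 = \left(-215\right) 232 = -49880$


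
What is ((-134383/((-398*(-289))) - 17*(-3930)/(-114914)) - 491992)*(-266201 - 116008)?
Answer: 1242751672024074465381/6608819054 ≈ 1.8804e+11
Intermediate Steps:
((-134383/((-398*(-289))) - 17*(-3930)/(-114914)) - 491992)*(-266201 - 116008) = ((-134383/115022 + 66810*(-1/114914)) - 491992)*(-382209) = ((-134383*1/115022 - 33405/57457) - 491992)*(-382209) = ((-134383/115022 - 33405/57457) - 491992)*(-382209) = (-11563553941/6608819054 - 491992)*(-382209) = -3251497667569509/6608819054*(-382209) = 1242751672024074465381/6608819054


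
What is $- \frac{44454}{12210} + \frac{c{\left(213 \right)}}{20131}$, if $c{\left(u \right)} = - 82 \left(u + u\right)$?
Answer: $- \frac{5371639}{999185} \approx -5.376$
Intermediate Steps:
$c{\left(u \right)} = - 164 u$ ($c{\left(u \right)} = - 82 \cdot 2 u = - 164 u$)
$- \frac{44454}{12210} + \frac{c{\left(213 \right)}}{20131} = - \frac{44454}{12210} + \frac{\left(-164\right) 213}{20131} = \left(-44454\right) \frac{1}{12210} - \frac{852}{491} = - \frac{7409}{2035} - \frac{852}{491} = - \frac{5371639}{999185}$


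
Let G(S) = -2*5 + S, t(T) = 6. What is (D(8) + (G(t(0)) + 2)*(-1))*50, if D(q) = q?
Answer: 500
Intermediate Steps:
G(S) = -10 + S
(D(8) + (G(t(0)) + 2)*(-1))*50 = (8 + ((-10 + 6) + 2)*(-1))*50 = (8 + (-4 + 2)*(-1))*50 = (8 - 2*(-1))*50 = (8 + 2)*50 = 10*50 = 500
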